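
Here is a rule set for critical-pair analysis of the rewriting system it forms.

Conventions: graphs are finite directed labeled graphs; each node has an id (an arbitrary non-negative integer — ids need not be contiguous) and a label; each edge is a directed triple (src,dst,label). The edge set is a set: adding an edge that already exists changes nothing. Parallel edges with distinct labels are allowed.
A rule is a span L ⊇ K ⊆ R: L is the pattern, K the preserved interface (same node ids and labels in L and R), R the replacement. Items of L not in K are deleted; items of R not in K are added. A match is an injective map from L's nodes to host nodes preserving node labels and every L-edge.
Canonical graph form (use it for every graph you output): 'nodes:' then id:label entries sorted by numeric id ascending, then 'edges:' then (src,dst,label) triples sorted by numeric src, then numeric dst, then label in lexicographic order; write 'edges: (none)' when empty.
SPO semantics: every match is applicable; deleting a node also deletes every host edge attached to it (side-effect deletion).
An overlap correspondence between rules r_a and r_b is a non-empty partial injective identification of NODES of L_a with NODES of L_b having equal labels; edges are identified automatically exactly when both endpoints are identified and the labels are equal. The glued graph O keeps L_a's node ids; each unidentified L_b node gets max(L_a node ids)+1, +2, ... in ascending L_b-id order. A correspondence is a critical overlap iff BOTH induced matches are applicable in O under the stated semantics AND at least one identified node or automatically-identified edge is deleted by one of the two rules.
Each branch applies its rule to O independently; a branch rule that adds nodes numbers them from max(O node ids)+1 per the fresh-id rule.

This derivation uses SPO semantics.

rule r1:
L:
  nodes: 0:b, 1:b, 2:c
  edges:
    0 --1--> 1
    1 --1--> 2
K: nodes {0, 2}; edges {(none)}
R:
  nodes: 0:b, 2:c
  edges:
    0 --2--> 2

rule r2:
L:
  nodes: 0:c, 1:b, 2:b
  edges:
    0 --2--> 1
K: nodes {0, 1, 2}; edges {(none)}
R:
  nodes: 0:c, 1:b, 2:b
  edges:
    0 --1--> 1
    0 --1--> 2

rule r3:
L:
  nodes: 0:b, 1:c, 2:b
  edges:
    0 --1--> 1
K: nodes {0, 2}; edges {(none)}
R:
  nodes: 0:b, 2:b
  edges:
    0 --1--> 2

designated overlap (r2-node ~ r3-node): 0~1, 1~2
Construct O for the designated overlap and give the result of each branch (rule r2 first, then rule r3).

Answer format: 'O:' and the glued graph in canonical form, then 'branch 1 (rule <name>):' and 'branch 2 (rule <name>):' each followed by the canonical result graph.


O:
nodes: 0:c, 1:b, 2:b, 3:b
edges: (0,1,2); (3,0,1)
branch 1 (rule r2):
nodes: 0:c, 1:b, 2:b, 3:b
edges: (0,1,1); (0,2,1); (3,0,1)
branch 2 (rule r3):
nodes: 1:b, 2:b, 3:b
edges: (3,1,1)


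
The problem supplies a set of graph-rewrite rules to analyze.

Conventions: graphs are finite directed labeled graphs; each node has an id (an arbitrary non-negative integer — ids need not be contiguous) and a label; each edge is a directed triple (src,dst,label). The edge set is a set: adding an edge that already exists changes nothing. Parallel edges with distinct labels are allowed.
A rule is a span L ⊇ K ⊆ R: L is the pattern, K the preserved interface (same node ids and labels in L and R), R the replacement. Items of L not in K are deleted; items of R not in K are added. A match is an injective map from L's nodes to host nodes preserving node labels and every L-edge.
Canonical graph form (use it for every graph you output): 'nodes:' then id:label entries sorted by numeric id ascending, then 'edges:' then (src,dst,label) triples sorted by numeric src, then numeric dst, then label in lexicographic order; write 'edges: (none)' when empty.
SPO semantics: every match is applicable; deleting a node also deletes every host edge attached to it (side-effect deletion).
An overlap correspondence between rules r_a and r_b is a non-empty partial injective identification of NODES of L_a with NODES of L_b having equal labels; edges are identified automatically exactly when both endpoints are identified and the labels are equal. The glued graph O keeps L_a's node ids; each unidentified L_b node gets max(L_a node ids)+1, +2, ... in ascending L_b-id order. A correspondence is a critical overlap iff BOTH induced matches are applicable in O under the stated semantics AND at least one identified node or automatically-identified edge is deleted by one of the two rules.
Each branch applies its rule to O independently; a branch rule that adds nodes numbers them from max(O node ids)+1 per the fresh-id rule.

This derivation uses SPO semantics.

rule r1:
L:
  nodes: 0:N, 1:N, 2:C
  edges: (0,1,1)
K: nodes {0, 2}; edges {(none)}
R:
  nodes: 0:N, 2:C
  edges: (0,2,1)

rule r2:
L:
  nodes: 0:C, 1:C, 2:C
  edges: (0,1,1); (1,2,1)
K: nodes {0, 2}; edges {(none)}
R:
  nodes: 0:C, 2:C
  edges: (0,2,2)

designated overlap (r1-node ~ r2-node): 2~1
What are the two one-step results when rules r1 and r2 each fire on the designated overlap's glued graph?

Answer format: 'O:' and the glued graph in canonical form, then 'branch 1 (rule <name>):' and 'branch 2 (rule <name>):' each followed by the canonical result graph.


O:
nodes: 0:N, 1:N, 2:C, 3:C, 4:C
edges: (0,1,1); (2,4,1); (3,2,1)
branch 1 (rule r1):
nodes: 0:N, 2:C, 3:C, 4:C
edges: (0,2,1); (2,4,1); (3,2,1)
branch 2 (rule r2):
nodes: 0:N, 1:N, 3:C, 4:C
edges: (0,1,1); (3,4,2)


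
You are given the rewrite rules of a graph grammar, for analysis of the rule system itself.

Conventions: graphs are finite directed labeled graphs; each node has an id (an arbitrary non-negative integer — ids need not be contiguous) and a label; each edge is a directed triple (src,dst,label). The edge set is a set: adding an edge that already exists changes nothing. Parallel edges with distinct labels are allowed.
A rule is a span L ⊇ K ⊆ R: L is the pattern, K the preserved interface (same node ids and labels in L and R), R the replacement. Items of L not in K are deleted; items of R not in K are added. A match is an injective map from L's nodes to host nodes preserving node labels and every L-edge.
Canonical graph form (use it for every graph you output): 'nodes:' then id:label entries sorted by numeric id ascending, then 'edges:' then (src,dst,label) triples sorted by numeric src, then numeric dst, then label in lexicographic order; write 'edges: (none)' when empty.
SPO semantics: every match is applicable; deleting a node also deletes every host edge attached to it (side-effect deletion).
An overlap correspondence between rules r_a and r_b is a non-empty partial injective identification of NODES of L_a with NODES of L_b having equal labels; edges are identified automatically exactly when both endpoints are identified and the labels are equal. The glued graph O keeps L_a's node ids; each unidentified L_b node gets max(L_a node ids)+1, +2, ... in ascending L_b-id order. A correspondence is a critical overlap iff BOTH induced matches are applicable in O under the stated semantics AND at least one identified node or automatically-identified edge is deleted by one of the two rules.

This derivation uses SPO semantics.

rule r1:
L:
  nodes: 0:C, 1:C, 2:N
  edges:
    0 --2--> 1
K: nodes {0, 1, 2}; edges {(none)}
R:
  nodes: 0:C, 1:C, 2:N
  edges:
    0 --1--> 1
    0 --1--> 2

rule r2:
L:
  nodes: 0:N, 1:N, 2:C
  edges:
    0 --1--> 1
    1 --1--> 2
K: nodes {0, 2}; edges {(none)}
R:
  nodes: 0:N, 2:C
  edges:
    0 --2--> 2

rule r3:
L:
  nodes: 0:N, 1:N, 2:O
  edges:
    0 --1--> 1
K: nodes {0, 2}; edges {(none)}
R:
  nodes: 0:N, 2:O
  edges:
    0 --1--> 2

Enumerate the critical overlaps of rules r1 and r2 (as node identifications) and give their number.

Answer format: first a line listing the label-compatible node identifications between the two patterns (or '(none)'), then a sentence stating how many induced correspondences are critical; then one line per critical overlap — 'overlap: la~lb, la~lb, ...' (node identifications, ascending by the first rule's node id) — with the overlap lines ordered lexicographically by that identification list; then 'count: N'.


label-compatible node identifications between L(r1) and L(r2): 0~2, 1~2, 2~0, 2~1
3 of the induced correspondences are critical overlaps of r1 and r2.
overlap: 0~2, 2~1
overlap: 1~2, 2~1
overlap: 2~1
count: 3


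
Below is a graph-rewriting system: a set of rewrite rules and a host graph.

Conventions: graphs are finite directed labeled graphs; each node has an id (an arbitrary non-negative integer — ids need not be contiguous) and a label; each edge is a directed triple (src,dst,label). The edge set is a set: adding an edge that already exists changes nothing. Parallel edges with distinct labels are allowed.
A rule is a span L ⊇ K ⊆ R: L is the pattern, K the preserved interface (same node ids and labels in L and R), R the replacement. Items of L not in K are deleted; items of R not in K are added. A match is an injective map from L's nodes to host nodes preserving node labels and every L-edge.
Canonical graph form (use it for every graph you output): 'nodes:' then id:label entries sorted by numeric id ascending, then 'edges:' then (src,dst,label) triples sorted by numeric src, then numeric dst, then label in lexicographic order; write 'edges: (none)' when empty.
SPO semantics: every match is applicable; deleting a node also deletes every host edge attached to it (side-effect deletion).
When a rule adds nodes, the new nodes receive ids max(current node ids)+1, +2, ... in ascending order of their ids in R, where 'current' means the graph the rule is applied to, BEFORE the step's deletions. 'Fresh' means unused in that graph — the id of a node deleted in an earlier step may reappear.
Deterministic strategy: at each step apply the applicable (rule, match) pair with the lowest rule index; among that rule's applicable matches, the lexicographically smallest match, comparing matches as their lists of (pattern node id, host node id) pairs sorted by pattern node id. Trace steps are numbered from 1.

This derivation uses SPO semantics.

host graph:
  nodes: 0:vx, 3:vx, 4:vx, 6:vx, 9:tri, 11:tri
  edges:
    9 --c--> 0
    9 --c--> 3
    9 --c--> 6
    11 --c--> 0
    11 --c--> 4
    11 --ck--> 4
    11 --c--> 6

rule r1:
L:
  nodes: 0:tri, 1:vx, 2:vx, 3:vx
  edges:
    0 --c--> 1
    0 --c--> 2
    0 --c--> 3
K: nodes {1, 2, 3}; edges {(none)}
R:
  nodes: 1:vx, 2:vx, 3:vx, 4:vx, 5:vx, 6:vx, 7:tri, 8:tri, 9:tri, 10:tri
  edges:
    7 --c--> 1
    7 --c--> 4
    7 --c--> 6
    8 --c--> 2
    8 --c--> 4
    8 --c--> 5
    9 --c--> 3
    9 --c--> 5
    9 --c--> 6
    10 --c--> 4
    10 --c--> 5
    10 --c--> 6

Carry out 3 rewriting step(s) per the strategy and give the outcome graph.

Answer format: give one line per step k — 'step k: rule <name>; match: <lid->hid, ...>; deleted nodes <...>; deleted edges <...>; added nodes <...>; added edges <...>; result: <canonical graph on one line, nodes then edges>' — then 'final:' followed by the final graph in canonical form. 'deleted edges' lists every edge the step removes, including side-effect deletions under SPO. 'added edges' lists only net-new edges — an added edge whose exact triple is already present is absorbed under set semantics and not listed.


step 1: rule r1; match: 0->9, 1->0, 2->3, 3->6; deleted nodes 9; deleted edges (9,0,c); (9,3,c); (9,6,c); added nodes 12, 13, 14, 15, 16, 17, 18; added edges (15,0,c); (15,12,c); (15,14,c); (16,3,c); (16,12,c); (16,13,c); (17,6,c); (17,13,c); (17,14,c); (18,12,c); (18,13,c); (18,14,c); result: nodes: 0:vx, 3:vx, 4:vx, 6:vx, 11:tri, 12:vx, 13:vx, 14:vx, 15:tri, 16:tri, 17:tri, 18:tri edges: (11,0,c); (11,4,c); (11,4,ck); (11,6,c); (15,0,c); (15,12,c); (15,14,c); (16,3,c); (16,12,c); (16,13,c); (17,6,c); (17,13,c); (17,14,c); (18,12,c); (18,13,c); (18,14,c)
step 2: rule r1; match: 0->11, 1->0, 2->4, 3->6; deleted nodes 11; deleted edges (11,0,c); (11,4,c); (11,4,ck); (11,6,c); added nodes 19, 20, 21, 22, 23, 24, 25; added edges (22,0,c); (22,19,c); (22,21,c); (23,4,c); (23,19,c); (23,20,c); (24,6,c); (24,20,c); (24,21,c); (25,19,c); (25,20,c); (25,21,c); result: nodes: 0:vx, 3:vx, 4:vx, 6:vx, 12:vx, 13:vx, 14:vx, 15:tri, 16:tri, 17:tri, 18:tri, 19:vx, 20:vx, 21:vx, 22:tri, 23:tri, 24:tri, 25:tri edges: (15,0,c); (15,12,c); (15,14,c); (16,3,c); (16,12,c); (16,13,c); (17,6,c); (17,13,c); (17,14,c); (18,12,c); (18,13,c); (18,14,c); (22,0,c); (22,19,c); (22,21,c); (23,4,c); (23,19,c); (23,20,c); (24,6,c); (24,20,c); (24,21,c); (25,19,c); (25,20,c); (25,21,c)
step 3: rule r1; match: 0->15, 1->0, 2->12, 3->14; deleted nodes 15; deleted edges (15,0,c); (15,12,c); (15,14,c); added nodes 26, 27, 28, 29, 30, 31, 32; added edges (29,0,c); (29,26,c); (29,28,c); (30,12,c); (30,26,c); (30,27,c); (31,14,c); (31,27,c); (31,28,c); (32,26,c); (32,27,c); (32,28,c); result: nodes: 0:vx, 3:vx, 4:vx, 6:vx, 12:vx, 13:vx, 14:vx, 16:tri, 17:tri, 18:tri, 19:vx, 20:vx, 21:vx, 22:tri, 23:tri, 24:tri, 25:tri, 26:vx, 27:vx, 28:vx, 29:tri, 30:tri, 31:tri, 32:tri edges: (16,3,c); (16,12,c); (16,13,c); (17,6,c); (17,13,c); (17,14,c); (18,12,c); (18,13,c); (18,14,c); (22,0,c); (22,19,c); (22,21,c); (23,4,c); (23,19,c); (23,20,c); (24,6,c); (24,20,c); (24,21,c); (25,19,c); (25,20,c); (25,21,c); (29,0,c); (29,26,c); (29,28,c); (30,12,c); (30,26,c); (30,27,c); (31,14,c); (31,27,c); (31,28,c); (32,26,c); (32,27,c); (32,28,c)
final:
nodes: 0:vx, 3:vx, 4:vx, 6:vx, 12:vx, 13:vx, 14:vx, 16:tri, 17:tri, 18:tri, 19:vx, 20:vx, 21:vx, 22:tri, 23:tri, 24:tri, 25:tri, 26:vx, 27:vx, 28:vx, 29:tri, 30:tri, 31:tri, 32:tri
edges: (16,3,c); (16,12,c); (16,13,c); (17,6,c); (17,13,c); (17,14,c); (18,12,c); (18,13,c); (18,14,c); (22,0,c); (22,19,c); (22,21,c); (23,4,c); (23,19,c); (23,20,c); (24,6,c); (24,20,c); (24,21,c); (25,19,c); (25,20,c); (25,21,c); (29,0,c); (29,26,c); (29,28,c); (30,12,c); (30,26,c); (30,27,c); (31,14,c); (31,27,c); (31,28,c); (32,26,c); (32,27,c); (32,28,c)


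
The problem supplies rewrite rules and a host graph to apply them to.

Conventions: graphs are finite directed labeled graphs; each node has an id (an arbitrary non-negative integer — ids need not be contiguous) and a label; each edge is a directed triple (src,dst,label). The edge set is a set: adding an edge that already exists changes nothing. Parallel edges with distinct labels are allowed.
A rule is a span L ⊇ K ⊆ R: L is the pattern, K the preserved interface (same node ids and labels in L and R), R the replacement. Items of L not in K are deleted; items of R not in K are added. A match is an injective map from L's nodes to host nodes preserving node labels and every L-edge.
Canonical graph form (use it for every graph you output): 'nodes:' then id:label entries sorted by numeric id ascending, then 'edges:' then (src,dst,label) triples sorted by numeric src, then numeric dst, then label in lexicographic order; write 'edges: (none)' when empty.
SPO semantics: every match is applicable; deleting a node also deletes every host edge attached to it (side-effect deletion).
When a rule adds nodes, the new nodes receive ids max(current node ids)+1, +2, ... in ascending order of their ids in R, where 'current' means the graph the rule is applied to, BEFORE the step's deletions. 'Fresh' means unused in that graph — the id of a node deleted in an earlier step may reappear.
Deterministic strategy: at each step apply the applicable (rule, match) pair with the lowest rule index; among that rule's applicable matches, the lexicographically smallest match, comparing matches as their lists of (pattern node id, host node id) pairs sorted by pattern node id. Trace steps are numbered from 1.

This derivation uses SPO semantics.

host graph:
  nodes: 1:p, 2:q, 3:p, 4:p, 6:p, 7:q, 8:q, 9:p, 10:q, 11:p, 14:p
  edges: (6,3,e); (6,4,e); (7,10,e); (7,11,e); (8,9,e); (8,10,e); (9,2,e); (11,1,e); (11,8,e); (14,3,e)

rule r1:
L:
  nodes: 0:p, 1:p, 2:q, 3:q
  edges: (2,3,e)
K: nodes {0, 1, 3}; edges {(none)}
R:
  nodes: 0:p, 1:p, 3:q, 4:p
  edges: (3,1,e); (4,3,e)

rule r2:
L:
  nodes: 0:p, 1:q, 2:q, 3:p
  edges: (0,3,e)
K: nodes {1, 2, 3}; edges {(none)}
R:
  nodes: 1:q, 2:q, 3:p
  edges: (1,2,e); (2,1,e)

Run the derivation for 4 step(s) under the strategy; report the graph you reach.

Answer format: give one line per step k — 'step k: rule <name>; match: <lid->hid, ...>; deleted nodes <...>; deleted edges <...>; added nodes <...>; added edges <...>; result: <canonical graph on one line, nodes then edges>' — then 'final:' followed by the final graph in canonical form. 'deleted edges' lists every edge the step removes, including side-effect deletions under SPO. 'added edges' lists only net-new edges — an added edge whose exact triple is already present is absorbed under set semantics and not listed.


step 1: rule r1; match: 0->1, 1->3, 2->7, 3->10; deleted nodes 7; deleted edges (7,10,e); (7,11,e); added nodes 15; added edges (10,3,e); (15,10,e); result: nodes: 1:p, 2:q, 3:p, 4:p, 6:p, 8:q, 9:p, 10:q, 11:p, 14:p, 15:p edges: (6,3,e); (6,4,e); (8,9,e); (8,10,e); (9,2,e); (10,3,e); (11,1,e); (11,8,e); (14,3,e); (15,10,e)
step 2: rule r1; match: 0->1, 1->3, 2->8, 3->10; deleted nodes 8; deleted edges (8,9,e); (8,10,e); (11,8,e); added nodes 16; added edges (16,10,e); result: nodes: 1:p, 2:q, 3:p, 4:p, 6:p, 9:p, 10:q, 11:p, 14:p, 15:p, 16:p edges: (6,3,e); (6,4,e); (9,2,e); (10,3,e); (11,1,e); (14,3,e); (15,10,e); (16,10,e)
step 3: rule r2; match: 0->6, 1->2, 2->10, 3->3; deleted nodes 6; deleted edges (6,3,e); (6,4,e); added nodes (none); added edges (2,10,e); (10,2,e); result: nodes: 1:p, 2:q, 3:p, 4:p, 9:p, 10:q, 11:p, 14:p, 15:p, 16:p edges: (2,10,e); (9,2,e); (10,2,e); (10,3,e); (11,1,e); (14,3,e); (15,10,e); (16,10,e)
step 4: rule r1; match: 0->1, 1->3, 2->2, 3->10; deleted nodes 2; deleted edges (2,10,e); (9,2,e); (10,2,e); added nodes 17; added edges (17,10,e); result: nodes: 1:p, 3:p, 4:p, 9:p, 10:q, 11:p, 14:p, 15:p, 16:p, 17:p edges: (10,3,e); (11,1,e); (14,3,e); (15,10,e); (16,10,e); (17,10,e)
final:
nodes: 1:p, 3:p, 4:p, 9:p, 10:q, 11:p, 14:p, 15:p, 16:p, 17:p
edges: (10,3,e); (11,1,e); (14,3,e); (15,10,e); (16,10,e); (17,10,e)


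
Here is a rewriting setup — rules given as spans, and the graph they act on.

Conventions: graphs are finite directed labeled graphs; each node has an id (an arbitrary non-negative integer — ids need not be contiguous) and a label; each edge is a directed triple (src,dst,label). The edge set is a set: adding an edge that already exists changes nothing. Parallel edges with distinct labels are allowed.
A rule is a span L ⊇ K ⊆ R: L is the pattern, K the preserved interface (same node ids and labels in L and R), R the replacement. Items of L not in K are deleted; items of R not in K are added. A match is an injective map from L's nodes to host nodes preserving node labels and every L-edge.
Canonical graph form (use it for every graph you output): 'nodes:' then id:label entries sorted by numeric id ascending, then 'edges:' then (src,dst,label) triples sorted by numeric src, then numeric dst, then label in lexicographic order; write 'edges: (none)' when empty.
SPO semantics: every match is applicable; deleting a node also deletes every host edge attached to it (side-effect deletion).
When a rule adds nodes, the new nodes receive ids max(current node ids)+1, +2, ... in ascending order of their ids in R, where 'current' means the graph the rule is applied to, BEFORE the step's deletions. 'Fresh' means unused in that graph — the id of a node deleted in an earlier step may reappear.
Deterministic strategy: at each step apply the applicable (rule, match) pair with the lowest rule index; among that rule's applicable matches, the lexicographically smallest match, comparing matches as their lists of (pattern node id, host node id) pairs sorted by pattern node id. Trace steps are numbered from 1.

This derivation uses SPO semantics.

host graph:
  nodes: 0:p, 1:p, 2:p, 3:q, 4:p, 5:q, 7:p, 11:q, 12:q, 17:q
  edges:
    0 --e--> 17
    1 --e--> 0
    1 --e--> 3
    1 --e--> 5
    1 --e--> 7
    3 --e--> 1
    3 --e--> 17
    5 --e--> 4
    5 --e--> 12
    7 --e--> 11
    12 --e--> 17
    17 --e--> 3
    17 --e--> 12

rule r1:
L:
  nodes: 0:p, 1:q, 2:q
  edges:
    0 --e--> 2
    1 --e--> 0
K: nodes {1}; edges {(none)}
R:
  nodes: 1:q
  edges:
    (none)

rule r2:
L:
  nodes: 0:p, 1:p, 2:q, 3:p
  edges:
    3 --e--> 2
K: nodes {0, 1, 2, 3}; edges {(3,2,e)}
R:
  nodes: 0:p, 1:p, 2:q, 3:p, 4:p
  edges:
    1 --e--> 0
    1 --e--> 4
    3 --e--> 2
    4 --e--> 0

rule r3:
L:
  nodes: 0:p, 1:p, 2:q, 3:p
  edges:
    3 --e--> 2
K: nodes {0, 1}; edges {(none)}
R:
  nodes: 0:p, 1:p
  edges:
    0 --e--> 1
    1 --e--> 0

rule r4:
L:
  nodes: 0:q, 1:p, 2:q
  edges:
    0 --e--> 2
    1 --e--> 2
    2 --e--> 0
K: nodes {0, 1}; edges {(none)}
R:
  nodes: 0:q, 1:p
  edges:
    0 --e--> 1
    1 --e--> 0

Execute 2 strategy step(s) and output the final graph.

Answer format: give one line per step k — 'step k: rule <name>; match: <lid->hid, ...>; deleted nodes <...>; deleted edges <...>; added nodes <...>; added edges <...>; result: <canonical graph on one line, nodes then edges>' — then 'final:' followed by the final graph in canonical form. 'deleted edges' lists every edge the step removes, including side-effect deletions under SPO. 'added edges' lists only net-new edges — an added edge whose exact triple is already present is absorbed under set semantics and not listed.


step 1: rule r1; match: 0->1, 1->3, 2->5; deleted nodes 1, 5; deleted edges (1,0,e); (1,3,e); (1,5,e); (1,7,e); (3,1,e); (5,4,e); (5,12,e); added nodes (none); added edges (none); result: nodes: 0:p, 2:p, 3:q, 4:p, 7:p, 11:q, 12:q, 17:q edges: (0,17,e); (3,17,e); (7,11,e); (12,17,e); (17,3,e); (17,12,e)
step 2: rule r2; match: 0->0, 1->2, 2->11, 3->7; deleted nodes (none); deleted edges (none); added nodes 18; added edges (2,0,e); (2,18,e); (18,0,e); result: nodes: 0:p, 2:p, 3:q, 4:p, 7:p, 11:q, 12:q, 17:q, 18:p edges: (0,17,e); (2,0,e); (2,18,e); (3,17,e); (7,11,e); (12,17,e); (17,3,e); (17,12,e); (18,0,e)
final:
nodes: 0:p, 2:p, 3:q, 4:p, 7:p, 11:q, 12:q, 17:q, 18:p
edges: (0,17,e); (2,0,e); (2,18,e); (3,17,e); (7,11,e); (12,17,e); (17,3,e); (17,12,e); (18,0,e)


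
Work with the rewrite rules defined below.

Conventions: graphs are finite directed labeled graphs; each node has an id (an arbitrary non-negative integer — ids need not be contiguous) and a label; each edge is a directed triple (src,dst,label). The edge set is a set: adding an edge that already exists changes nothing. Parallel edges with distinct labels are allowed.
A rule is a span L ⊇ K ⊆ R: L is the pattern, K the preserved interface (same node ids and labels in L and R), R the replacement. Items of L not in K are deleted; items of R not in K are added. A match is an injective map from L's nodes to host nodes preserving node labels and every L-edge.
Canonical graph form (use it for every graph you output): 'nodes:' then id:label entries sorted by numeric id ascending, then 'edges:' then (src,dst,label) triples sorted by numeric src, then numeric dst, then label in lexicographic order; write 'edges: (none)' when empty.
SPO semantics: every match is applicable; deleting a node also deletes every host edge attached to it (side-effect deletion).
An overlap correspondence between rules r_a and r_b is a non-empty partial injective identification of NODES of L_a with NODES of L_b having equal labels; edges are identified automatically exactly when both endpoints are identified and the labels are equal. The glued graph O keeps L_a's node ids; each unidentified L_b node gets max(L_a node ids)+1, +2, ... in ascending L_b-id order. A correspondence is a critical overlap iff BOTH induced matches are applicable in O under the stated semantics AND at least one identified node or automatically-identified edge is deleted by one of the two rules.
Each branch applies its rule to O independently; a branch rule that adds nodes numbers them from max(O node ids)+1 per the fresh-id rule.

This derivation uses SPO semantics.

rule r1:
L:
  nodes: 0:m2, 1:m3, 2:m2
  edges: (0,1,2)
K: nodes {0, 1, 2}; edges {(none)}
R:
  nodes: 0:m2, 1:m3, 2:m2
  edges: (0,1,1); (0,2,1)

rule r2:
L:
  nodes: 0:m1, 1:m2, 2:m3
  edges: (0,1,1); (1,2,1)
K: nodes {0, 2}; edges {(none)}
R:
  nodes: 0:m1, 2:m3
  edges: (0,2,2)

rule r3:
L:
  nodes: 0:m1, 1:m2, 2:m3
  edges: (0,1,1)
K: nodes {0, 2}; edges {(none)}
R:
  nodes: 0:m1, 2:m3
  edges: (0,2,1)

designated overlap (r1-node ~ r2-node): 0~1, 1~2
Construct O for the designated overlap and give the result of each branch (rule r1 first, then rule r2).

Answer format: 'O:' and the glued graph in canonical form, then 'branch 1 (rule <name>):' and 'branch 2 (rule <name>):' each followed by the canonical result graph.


O:
nodes: 0:m2, 1:m3, 2:m2, 3:m1
edges: (0,1,1); (0,1,2); (3,0,1)
branch 1 (rule r1):
nodes: 0:m2, 1:m3, 2:m2, 3:m1
edges: (0,1,1); (0,2,1); (3,0,1)
branch 2 (rule r2):
nodes: 1:m3, 2:m2, 3:m1
edges: (3,1,2)


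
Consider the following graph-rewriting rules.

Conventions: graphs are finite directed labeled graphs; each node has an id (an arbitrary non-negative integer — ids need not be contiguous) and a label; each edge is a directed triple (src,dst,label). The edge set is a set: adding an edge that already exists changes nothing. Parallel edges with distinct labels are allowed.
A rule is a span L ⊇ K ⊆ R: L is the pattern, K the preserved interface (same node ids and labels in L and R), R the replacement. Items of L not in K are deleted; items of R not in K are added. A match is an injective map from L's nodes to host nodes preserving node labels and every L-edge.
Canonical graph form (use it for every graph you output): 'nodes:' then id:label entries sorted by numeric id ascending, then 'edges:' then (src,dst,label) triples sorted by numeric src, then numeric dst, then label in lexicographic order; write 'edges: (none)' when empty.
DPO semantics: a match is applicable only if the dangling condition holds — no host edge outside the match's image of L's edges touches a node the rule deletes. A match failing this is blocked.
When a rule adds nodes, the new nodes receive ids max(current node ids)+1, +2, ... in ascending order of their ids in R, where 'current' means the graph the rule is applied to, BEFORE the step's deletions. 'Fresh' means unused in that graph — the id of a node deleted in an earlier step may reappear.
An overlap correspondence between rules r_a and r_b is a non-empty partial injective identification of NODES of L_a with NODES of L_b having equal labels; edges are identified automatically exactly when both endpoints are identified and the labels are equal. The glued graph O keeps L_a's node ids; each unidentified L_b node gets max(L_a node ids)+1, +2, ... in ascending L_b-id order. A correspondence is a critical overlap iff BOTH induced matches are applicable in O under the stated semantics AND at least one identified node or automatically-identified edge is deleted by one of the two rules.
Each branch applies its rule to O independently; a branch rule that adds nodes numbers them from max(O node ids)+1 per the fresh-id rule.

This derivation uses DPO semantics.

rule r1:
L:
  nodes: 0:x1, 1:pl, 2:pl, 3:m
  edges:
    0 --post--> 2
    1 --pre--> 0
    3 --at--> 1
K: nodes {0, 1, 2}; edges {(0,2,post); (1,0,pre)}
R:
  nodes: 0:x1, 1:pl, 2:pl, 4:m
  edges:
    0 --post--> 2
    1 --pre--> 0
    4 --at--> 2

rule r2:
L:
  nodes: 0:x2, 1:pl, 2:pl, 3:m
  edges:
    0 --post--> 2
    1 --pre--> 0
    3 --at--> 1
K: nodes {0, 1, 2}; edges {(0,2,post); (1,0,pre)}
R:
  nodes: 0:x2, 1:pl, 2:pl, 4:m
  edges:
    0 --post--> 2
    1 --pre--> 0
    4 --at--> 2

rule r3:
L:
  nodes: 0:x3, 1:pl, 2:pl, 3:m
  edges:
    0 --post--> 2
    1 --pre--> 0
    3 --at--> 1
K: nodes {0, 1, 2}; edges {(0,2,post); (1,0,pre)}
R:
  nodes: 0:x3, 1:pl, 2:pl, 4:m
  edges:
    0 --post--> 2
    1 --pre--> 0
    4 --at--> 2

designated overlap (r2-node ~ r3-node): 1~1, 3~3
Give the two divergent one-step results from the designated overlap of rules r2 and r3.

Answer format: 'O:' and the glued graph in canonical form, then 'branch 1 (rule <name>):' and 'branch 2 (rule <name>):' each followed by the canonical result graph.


O:
nodes: 0:x2, 1:pl, 2:pl, 3:m, 4:x3, 5:pl
edges: (0,2,post); (1,0,pre); (1,4,pre); (3,1,at); (4,5,post)
branch 1 (rule r2):
nodes: 0:x2, 1:pl, 2:pl, 4:x3, 5:pl, 6:m
edges: (0,2,post); (1,0,pre); (1,4,pre); (4,5,post); (6,2,at)
branch 2 (rule r3):
nodes: 0:x2, 1:pl, 2:pl, 4:x3, 5:pl, 6:m
edges: (0,2,post); (1,0,pre); (1,4,pre); (4,5,post); (6,5,at)


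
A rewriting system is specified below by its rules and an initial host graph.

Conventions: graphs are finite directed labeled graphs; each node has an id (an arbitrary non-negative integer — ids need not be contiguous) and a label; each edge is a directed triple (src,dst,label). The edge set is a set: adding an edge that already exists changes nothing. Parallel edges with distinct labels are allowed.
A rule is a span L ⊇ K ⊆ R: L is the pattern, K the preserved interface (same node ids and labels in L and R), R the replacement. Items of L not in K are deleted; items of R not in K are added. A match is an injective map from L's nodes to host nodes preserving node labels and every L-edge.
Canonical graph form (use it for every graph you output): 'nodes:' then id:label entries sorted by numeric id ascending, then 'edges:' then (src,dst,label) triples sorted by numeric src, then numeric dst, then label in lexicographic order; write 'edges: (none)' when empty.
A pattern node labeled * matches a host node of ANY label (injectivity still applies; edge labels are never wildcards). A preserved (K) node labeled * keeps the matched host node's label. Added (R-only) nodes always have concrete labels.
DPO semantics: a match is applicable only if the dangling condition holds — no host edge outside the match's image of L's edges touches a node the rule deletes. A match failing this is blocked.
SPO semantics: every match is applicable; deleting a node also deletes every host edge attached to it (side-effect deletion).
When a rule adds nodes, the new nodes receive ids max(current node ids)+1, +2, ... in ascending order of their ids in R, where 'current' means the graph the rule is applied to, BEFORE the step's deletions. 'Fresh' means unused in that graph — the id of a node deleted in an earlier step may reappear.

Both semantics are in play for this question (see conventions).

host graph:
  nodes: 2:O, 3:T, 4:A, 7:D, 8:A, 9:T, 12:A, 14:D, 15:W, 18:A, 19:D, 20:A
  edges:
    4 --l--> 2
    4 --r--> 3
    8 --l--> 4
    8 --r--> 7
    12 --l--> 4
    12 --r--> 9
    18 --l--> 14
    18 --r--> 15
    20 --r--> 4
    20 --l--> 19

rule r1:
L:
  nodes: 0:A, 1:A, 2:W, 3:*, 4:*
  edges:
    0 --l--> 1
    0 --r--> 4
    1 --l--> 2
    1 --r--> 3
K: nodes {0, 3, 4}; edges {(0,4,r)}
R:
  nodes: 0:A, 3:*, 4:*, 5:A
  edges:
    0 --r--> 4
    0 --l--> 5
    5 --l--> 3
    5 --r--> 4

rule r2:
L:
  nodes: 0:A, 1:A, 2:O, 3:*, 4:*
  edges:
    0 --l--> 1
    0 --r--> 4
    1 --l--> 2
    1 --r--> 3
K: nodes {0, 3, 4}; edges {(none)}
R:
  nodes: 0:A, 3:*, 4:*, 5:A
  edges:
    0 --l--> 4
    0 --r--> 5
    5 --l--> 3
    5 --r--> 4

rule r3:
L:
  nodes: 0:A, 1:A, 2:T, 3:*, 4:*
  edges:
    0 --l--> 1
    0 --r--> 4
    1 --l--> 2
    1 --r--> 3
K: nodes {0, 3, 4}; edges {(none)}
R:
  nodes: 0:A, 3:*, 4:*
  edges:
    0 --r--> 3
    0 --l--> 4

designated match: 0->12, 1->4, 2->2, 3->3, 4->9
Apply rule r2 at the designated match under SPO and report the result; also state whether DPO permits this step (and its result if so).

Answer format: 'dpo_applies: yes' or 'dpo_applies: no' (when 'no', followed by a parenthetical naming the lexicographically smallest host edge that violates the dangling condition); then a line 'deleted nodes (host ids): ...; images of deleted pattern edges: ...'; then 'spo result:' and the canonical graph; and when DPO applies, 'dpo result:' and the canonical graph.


dpo_applies: no
(the rule deletes node 4, which keeps host edge (8,4,l) outside the match image — the dangling condition fails, DPO blocks; SPO proceeds and side-deletes such edges)
deleted nodes (host ids): 2, 4; images of deleted pattern edges: (4,2,l); (4,3,r); (12,4,l); (12,9,r)
spo result:
nodes: 3:T, 7:D, 8:A, 9:T, 12:A, 14:D, 15:W, 18:A, 19:D, 20:A, 21:A
edges: (8,7,r); (12,9,l); (12,21,r); (18,14,l); (18,15,r); (20,19,l); (21,3,l); (21,9,r)


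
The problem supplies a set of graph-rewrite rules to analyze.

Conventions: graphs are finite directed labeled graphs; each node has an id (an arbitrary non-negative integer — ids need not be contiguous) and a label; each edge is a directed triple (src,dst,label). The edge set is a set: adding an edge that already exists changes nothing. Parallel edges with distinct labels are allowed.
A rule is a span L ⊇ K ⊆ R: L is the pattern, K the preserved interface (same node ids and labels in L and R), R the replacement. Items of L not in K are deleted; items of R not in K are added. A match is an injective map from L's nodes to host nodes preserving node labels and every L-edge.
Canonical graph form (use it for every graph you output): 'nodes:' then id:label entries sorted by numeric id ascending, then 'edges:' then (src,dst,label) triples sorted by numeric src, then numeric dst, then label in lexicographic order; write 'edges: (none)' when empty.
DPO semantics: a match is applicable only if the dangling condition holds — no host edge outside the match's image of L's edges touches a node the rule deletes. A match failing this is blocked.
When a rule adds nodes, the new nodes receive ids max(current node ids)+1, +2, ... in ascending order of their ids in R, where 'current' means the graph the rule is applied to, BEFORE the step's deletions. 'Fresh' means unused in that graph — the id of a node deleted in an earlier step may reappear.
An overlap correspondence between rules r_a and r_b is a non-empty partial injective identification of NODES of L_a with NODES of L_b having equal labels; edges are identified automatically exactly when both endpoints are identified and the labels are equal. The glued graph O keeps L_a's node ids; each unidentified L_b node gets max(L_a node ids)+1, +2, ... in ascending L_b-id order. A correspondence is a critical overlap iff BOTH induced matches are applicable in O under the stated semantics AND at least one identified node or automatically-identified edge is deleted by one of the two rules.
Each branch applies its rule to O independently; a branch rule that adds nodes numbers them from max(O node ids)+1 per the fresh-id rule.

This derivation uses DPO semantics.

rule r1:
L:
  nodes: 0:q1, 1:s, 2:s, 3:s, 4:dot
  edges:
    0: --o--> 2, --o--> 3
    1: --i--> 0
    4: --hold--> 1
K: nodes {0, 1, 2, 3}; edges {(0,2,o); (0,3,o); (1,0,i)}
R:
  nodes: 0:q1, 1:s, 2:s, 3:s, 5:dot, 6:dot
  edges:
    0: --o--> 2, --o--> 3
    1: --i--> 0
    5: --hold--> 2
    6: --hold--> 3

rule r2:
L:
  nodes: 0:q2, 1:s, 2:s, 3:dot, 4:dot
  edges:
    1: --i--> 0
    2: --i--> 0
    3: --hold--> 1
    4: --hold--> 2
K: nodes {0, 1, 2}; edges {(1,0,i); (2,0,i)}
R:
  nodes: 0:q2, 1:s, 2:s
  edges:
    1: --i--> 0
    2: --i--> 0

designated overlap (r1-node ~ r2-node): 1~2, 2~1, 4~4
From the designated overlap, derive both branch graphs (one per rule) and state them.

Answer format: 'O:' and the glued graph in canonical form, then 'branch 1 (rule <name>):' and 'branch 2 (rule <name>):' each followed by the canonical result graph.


O:
nodes: 0:q1, 1:s, 2:s, 3:s, 4:dot, 5:q2, 6:dot
edges: (0,2,o); (0,3,o); (1,0,i); (1,5,i); (2,5,i); (4,1,hold); (6,2,hold)
branch 1 (rule r1):
nodes: 0:q1, 1:s, 2:s, 3:s, 5:q2, 6:dot, 7:dot, 8:dot
edges: (0,2,o); (0,3,o); (1,0,i); (1,5,i); (2,5,i); (6,2,hold); (7,2,hold); (8,3,hold)
branch 2 (rule r2):
nodes: 0:q1, 1:s, 2:s, 3:s, 5:q2
edges: (0,2,o); (0,3,o); (1,0,i); (1,5,i); (2,5,i)


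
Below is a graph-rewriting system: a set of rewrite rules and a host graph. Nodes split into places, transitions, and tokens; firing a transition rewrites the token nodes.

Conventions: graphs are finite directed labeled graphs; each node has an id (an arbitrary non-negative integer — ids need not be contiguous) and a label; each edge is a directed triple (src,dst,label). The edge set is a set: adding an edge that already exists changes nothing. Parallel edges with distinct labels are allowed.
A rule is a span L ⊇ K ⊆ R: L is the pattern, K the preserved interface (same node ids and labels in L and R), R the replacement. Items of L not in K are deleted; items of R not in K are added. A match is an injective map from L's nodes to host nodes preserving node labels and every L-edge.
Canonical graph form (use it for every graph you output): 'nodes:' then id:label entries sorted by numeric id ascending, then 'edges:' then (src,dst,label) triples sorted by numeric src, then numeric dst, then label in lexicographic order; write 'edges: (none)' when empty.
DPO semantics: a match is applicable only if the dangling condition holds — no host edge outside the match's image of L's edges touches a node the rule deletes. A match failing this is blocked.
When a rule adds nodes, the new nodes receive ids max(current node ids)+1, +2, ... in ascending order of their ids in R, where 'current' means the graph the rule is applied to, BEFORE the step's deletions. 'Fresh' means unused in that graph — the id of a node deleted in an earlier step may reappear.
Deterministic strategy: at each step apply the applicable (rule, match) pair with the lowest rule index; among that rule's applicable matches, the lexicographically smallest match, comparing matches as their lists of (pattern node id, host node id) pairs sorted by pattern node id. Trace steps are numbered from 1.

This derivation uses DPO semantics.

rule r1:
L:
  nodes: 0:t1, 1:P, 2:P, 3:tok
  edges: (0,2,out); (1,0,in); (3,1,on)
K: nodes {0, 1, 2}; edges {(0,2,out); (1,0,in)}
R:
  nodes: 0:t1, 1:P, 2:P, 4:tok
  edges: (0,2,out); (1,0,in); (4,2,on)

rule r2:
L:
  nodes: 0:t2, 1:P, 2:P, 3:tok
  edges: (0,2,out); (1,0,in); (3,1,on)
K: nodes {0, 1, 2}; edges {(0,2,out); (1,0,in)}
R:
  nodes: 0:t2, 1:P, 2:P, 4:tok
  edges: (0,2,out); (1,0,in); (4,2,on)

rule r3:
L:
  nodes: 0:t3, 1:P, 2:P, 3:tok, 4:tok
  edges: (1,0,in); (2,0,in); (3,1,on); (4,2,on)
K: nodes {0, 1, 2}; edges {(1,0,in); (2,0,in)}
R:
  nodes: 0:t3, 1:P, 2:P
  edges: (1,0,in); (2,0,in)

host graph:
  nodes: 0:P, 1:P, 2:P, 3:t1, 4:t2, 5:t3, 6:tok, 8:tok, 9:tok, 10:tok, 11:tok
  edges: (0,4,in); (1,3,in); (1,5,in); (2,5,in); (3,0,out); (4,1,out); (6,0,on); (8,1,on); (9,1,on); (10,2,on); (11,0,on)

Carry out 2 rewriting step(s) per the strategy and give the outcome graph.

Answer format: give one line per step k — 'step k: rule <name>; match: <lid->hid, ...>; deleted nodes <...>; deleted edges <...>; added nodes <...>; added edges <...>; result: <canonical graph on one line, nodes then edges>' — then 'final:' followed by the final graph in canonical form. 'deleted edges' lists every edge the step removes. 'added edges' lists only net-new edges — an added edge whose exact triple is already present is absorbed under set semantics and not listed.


step 1: rule r1; match: 0->3, 1->1, 2->0, 3->8; deleted nodes 8; deleted edges (8,1,on); added nodes 12; added edges (12,0,on); result: nodes: 0:P, 1:P, 2:P, 3:t1, 4:t2, 5:t3, 6:tok, 9:tok, 10:tok, 11:tok, 12:tok edges: (0,4,in); (1,3,in); (1,5,in); (2,5,in); (3,0,out); (4,1,out); (6,0,on); (9,1,on); (10,2,on); (11,0,on); (12,0,on)
step 2: rule r1; match: 0->3, 1->1, 2->0, 3->9; deleted nodes 9; deleted edges (9,1,on); added nodes 13; added edges (13,0,on); result: nodes: 0:P, 1:P, 2:P, 3:t1, 4:t2, 5:t3, 6:tok, 10:tok, 11:tok, 12:tok, 13:tok edges: (0,4,in); (1,3,in); (1,5,in); (2,5,in); (3,0,out); (4,1,out); (6,0,on); (10,2,on); (11,0,on); (12,0,on); (13,0,on)
final:
nodes: 0:P, 1:P, 2:P, 3:t1, 4:t2, 5:t3, 6:tok, 10:tok, 11:tok, 12:tok, 13:tok
edges: (0,4,in); (1,3,in); (1,5,in); (2,5,in); (3,0,out); (4,1,out); (6,0,on); (10,2,on); (11,0,on); (12,0,on); (13,0,on)


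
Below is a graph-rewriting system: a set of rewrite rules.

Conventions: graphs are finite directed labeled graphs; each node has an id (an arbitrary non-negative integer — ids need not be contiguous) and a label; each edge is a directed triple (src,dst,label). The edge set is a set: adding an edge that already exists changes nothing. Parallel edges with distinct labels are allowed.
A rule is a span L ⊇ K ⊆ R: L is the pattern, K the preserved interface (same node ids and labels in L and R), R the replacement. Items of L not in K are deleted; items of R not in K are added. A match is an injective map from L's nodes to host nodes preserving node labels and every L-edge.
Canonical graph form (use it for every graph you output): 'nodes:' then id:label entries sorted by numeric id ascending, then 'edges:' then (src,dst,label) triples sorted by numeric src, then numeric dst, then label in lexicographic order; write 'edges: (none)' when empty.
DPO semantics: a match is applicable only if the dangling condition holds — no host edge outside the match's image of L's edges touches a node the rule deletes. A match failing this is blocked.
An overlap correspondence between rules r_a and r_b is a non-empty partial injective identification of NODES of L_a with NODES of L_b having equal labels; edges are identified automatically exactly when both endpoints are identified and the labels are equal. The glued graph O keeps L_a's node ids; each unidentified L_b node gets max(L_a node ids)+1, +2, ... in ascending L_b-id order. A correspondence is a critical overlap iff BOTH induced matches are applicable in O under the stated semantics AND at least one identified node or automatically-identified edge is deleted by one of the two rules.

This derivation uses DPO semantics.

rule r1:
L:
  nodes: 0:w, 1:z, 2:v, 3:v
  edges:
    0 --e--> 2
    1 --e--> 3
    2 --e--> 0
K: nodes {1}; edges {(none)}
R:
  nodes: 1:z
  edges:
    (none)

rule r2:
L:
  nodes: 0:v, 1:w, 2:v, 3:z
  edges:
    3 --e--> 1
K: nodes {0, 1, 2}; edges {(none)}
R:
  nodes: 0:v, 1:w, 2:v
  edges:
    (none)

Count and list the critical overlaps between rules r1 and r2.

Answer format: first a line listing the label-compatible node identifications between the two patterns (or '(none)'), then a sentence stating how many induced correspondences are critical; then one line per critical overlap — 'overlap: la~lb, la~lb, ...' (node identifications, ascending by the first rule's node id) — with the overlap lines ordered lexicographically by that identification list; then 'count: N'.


label-compatible node identifications between L(r1) and L(r2): 0~1, 1~3, 2~0, 2~2, 3~0, 3~2
6 of the induced correspondences are critical overlaps of r1 and r2.
overlap: 2~0
overlap: 2~0, 3~2
overlap: 2~2
overlap: 2~2, 3~0
overlap: 3~0
overlap: 3~2
count: 6
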